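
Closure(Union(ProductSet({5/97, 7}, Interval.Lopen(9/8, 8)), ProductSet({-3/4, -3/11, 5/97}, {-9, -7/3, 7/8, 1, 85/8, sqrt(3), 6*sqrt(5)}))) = Union(ProductSet({5/97, 7}, Interval(9/8, 8)), ProductSet({-3/4, -3/11, 5/97}, {-9, -7/3, 7/8, 1, 85/8, sqrt(3), 6*sqrt(5)}))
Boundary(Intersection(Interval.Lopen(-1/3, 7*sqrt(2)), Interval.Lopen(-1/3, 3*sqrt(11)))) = {-1/3, 7*sqrt(2)}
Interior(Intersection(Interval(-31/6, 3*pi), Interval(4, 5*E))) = Interval.open(4, 3*pi)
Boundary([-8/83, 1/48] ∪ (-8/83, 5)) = {-8/83, 5}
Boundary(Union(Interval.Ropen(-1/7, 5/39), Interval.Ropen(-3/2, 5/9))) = {-3/2, 5/9}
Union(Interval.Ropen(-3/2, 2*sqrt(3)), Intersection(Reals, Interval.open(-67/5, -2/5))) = Interval.open(-67/5, 2*sqrt(3))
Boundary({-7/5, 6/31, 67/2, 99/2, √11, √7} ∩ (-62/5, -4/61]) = {-7/5}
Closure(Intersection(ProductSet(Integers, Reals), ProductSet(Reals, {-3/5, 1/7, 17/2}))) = ProductSet(Integers, {-3/5, 1/7, 17/2})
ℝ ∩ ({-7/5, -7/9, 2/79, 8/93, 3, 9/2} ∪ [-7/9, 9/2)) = {-7/5} ∪ [-7/9, 9/2]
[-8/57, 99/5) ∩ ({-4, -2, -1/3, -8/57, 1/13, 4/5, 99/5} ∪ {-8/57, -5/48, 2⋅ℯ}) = {-8/57, -5/48, 1/13, 4/5, 2⋅ℯ}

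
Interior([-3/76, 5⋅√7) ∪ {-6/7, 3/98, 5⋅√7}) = (-3/76, 5⋅√7)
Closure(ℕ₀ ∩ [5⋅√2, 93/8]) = {8, 9, 10, 11}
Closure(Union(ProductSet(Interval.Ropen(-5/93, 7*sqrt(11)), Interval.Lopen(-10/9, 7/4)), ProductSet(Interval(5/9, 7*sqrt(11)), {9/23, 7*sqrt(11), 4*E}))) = Union(ProductSet({-5/93, 7*sqrt(11)}, Interval(-10/9, 7/4)), ProductSet(Interval(-5/93, 7*sqrt(11)), {-10/9, 7/4}), ProductSet(Interval.Ropen(-5/93, 7*sqrt(11)), Interval.Lopen(-10/9, 7/4)), ProductSet(Interval(5/9, 7*sqrt(11)), {9/23, 7*sqrt(11), 4*E}))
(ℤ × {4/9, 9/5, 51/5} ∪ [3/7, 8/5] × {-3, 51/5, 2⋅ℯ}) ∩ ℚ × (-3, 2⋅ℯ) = ℤ × {4/9, 9/5}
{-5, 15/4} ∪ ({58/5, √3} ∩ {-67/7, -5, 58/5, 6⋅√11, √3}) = {-5, 15/4, 58/5, √3}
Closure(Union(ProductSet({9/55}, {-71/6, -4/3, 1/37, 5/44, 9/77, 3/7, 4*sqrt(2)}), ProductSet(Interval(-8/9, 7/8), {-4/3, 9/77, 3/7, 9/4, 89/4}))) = Union(ProductSet({9/55}, {-71/6, -4/3, 1/37, 5/44, 9/77, 3/7, 4*sqrt(2)}), ProductSet(Interval(-8/9, 7/8), {-4/3, 9/77, 3/7, 9/4, 89/4}))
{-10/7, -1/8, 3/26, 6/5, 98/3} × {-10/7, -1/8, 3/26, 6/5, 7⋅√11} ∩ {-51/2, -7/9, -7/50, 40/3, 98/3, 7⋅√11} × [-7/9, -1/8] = {98/3} × {-1/8}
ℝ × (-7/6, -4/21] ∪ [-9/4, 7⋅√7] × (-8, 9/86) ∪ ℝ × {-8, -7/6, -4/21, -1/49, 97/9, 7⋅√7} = ([-9/4, 7⋅√7] × (-8, 9/86)) ∪ (ℝ × ({-8, -1/49, 97/9, 7⋅√7} ∪ [-7/6, -4/21]))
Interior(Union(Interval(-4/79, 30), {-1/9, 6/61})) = Interval.open(-4/79, 30)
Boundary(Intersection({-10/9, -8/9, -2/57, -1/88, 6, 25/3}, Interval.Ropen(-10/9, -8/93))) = {-10/9, -8/9}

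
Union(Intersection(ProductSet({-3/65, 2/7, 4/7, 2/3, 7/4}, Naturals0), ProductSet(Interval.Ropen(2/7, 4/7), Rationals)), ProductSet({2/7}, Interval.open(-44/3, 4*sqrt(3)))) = ProductSet({2/7}, Union(Interval.open(-44/3, 4*sqrt(3)), Naturals0))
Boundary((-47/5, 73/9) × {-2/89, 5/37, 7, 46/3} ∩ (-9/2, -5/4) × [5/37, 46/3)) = [-9/2, -5/4] × {5/37, 7}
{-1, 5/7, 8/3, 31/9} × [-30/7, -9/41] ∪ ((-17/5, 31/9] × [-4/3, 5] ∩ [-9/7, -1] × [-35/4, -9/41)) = ({-1, 5/7, 8/3, 31/9} × [-30/7, -9/41]) ∪ ([-9/7, -1] × [-4/3, -9/41))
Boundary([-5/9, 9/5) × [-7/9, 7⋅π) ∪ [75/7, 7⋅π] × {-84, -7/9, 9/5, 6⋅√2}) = ({-5/9, 9/5} × [-7/9, 7⋅π]) ∪ ([-5/9, 9/5] × {-7/9, 7⋅π}) ∪ ([75/7, 7⋅π] × {-84, -7/9, 9/5, 6⋅√2})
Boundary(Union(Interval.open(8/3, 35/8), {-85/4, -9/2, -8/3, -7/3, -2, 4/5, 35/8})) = {-85/4, -9/2, -8/3, -7/3, -2, 4/5, 8/3, 35/8}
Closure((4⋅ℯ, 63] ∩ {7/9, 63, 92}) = {63}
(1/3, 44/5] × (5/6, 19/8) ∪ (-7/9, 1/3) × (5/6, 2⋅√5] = ((1/3, 44/5] × (5/6, 19/8)) ∪ ((-7/9, 1/3) × (5/6, 2⋅√5])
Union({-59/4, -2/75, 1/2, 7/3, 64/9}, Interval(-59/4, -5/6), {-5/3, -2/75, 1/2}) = Union({-2/75, 1/2, 7/3, 64/9}, Interval(-59/4, -5/6))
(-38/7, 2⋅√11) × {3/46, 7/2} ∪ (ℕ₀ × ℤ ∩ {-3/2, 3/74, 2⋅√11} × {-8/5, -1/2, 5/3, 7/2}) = (-38/7, 2⋅√11) × {3/46, 7/2}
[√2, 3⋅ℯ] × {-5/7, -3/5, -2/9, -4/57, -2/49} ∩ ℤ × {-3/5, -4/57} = {2, 3, …, 8} × {-3/5, -4/57}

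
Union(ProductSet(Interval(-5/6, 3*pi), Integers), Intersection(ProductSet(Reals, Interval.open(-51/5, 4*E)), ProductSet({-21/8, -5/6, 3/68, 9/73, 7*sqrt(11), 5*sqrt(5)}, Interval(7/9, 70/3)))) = Union(ProductSet({-21/8, -5/6, 3/68, 9/73, 7*sqrt(11), 5*sqrt(5)}, Interval.Ropen(7/9, 4*E)), ProductSet(Interval(-5/6, 3*pi), Integers))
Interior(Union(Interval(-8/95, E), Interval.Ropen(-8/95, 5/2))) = Interval.open(-8/95, E)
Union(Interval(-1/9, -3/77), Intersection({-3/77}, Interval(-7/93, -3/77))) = Interval(-1/9, -3/77)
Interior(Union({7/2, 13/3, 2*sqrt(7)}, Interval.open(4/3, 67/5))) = Interval.open(4/3, 67/5)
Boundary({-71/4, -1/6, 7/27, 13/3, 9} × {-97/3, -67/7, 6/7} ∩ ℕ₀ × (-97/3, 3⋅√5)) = {9} × {-67/7, 6/7}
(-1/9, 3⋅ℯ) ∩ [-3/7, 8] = (-1/9, 8]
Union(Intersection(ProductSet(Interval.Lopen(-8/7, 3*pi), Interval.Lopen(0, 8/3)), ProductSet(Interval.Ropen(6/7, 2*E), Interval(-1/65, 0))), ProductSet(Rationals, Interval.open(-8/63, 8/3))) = ProductSet(Rationals, Interval.open(-8/63, 8/3))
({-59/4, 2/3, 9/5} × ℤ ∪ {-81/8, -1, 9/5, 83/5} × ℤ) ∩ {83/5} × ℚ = {83/5} × ℤ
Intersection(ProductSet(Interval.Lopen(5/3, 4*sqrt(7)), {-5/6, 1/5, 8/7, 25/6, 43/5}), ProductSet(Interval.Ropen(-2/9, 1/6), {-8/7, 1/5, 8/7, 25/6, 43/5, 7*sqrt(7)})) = EmptySet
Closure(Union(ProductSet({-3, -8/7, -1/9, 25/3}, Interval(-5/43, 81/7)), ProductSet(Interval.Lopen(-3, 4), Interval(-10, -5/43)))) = Union(ProductSet({-3, -8/7, -1/9, 25/3}, Interval(-5/43, 81/7)), ProductSet(Interval(-3, 4), Interval(-10, -5/43)))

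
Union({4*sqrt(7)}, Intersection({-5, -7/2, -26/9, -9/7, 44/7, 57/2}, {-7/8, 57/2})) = {57/2, 4*sqrt(7)}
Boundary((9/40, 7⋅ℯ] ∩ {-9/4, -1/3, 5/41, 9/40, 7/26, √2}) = {7/26, √2}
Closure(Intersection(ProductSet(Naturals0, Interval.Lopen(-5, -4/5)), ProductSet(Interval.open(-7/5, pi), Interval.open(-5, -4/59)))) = ProductSet(Range(0, 4, 1), Interval(-5, -4/5))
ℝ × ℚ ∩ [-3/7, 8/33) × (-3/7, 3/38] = [-3/7, 8/33) × (ℚ ∩ (-3/7, 3/38])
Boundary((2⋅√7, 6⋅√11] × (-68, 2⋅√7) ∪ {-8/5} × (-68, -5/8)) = ({-8/5} × [-68, -5/8]) ∪ ({6⋅√11, 2⋅√7} × [-68, 2⋅√7]) ∪ ([2⋅√7, 6⋅√11] × {-68, 2⋅√7})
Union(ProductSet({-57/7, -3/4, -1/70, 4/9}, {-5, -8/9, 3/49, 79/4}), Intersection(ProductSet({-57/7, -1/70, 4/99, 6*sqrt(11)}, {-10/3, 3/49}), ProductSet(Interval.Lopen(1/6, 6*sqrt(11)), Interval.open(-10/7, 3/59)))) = ProductSet({-57/7, -3/4, -1/70, 4/9}, {-5, -8/9, 3/49, 79/4})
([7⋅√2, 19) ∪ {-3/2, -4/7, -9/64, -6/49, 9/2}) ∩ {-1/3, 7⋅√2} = {7⋅√2}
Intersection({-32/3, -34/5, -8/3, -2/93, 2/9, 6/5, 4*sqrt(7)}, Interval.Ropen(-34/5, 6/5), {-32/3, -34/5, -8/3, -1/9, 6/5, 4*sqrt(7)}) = {-34/5, -8/3}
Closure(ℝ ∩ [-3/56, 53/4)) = [-3/56, 53/4]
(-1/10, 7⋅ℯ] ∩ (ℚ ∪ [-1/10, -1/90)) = (-1/10, -1/90] ∪ (ℚ ∩ (-1/10, 7⋅ℯ])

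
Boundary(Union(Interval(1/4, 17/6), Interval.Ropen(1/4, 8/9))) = {1/4, 17/6}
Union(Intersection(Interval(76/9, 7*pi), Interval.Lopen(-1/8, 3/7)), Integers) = Integers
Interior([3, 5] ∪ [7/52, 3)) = (7/52, 5)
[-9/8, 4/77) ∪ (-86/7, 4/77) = (-86/7, 4/77)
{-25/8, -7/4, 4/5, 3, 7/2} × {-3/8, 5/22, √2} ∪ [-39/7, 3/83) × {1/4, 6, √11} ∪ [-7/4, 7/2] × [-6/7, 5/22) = ([-7/4, 7/2] × [-6/7, 5/22)) ∪ ([-39/7, 3/83) × {1/4, 6, √11}) ∪ ({-25/8, -7/4, 4/5, 3, 7/2} × {-3/8, 5/22, √2})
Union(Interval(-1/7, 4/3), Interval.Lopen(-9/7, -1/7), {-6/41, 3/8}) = Interval.Lopen(-9/7, 4/3)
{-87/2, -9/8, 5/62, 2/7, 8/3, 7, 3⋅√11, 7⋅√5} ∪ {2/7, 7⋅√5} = {-87/2, -9/8, 5/62, 2/7, 8/3, 7, 3⋅√11, 7⋅√5}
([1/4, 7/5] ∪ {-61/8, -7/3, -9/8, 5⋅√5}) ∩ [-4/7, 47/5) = [1/4, 7/5]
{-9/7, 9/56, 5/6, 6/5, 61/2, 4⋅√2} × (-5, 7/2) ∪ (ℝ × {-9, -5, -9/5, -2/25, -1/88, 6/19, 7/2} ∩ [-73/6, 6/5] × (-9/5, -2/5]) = {-9/7, 9/56, 5/6, 6/5, 61/2, 4⋅√2} × (-5, 7/2)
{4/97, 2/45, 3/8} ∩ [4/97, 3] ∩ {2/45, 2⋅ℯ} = {2/45}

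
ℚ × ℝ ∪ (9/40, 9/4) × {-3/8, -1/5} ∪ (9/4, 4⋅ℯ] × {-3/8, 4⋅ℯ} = (ℚ × ℝ) ∪ ((9/40, 9/4) × {-3/8, -1/5}) ∪ ((9/4, 4⋅ℯ] × {-3/8, 4⋅ℯ})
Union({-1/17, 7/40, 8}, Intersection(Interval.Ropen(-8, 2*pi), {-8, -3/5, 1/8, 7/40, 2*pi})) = {-8, -3/5, -1/17, 1/8, 7/40, 8}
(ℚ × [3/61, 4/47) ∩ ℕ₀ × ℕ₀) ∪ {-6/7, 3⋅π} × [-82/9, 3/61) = {-6/7, 3⋅π} × [-82/9, 3/61)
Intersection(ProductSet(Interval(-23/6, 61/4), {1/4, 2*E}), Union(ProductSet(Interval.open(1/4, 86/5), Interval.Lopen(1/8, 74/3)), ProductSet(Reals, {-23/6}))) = ProductSet(Interval.Lopen(1/4, 61/4), {1/4, 2*E})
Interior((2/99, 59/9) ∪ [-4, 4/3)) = (-4, 59/9)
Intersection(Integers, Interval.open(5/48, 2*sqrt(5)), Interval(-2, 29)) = Range(1, 5, 1)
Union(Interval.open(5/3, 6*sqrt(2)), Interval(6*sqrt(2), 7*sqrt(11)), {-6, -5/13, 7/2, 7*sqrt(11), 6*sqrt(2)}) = Union({-6, -5/13}, Interval.Lopen(5/3, 7*sqrt(11)))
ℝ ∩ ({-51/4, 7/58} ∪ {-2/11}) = {-51/4, -2/11, 7/58}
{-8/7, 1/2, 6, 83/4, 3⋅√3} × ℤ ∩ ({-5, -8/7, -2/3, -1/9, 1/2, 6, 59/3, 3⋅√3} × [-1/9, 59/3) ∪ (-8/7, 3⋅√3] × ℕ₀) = ({1/2, 3⋅√3} × ℕ₀) ∪ ({-8/7, 1/2, 6, 3⋅√3} × {0, 1, …, 19})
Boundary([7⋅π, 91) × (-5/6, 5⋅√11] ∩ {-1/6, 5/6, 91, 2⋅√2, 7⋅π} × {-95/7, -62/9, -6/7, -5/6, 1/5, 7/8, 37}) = {7⋅π} × {1/5, 7/8}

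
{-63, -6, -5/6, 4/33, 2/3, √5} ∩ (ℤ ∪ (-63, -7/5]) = {-63, -6}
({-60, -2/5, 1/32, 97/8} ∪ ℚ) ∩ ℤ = ℤ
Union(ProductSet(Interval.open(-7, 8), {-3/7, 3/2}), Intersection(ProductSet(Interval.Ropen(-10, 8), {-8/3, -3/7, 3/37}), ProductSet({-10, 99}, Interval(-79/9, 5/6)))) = Union(ProductSet({-10}, {-8/3, -3/7, 3/37}), ProductSet(Interval.open(-7, 8), {-3/7, 3/2}))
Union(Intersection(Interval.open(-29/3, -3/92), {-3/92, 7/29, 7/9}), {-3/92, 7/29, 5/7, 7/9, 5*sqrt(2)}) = {-3/92, 7/29, 5/7, 7/9, 5*sqrt(2)}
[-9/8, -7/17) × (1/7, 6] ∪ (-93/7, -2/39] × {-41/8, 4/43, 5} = ((-93/7, -2/39] × {-41/8, 4/43, 5}) ∪ ([-9/8, -7/17) × (1/7, 6])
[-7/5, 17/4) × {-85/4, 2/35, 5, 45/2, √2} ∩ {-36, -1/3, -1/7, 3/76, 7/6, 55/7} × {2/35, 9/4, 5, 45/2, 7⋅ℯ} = {-1/3, -1/7, 3/76, 7/6} × {2/35, 5, 45/2}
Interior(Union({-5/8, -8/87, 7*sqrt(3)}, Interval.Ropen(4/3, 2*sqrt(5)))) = Interval.open(4/3, 2*sqrt(5))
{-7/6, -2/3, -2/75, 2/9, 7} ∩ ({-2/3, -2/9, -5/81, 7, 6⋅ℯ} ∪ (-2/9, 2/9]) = {-2/3, -2/75, 2/9, 7}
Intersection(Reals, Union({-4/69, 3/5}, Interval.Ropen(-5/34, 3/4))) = Interval.Ropen(-5/34, 3/4)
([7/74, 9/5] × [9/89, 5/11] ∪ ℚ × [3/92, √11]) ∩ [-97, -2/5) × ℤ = (ℚ ∩ [-97, -2/5)) × {1, 2, 3}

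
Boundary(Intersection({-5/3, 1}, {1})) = {1}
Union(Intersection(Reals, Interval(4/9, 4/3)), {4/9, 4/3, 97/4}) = Union({97/4}, Interval(4/9, 4/3))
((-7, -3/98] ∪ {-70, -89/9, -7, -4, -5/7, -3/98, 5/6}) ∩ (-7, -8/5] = (-7, -8/5]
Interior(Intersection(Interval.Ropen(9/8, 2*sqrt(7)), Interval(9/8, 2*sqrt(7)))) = Interval.open(9/8, 2*sqrt(7))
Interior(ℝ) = ℝ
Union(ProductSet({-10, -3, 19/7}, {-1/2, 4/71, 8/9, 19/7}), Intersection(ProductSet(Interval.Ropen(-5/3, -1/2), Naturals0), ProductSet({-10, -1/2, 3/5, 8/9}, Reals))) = ProductSet({-10, -3, 19/7}, {-1/2, 4/71, 8/9, 19/7})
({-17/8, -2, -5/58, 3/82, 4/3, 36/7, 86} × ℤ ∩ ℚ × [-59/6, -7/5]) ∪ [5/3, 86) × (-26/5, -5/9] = ([5/3, 86) × (-26/5, -5/9]) ∪ ({-17/8, -2, -5/58, 3/82, 4/3, 36/7, 86} × {-9, -8, …, -2})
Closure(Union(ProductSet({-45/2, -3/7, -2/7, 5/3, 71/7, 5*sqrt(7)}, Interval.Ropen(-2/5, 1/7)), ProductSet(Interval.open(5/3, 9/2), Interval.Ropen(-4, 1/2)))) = Union(ProductSet({5/3, 9/2}, Interval(-4, 1/2)), ProductSet({-45/2, -3/7, -2/7, 5/3, 71/7, 5*sqrt(7)}, Interval(-2/5, 1/7)), ProductSet(Interval(5/3, 9/2), {-4, 1/2}), ProductSet(Interval.open(5/3, 9/2), Interval.Ropen(-4, 1/2)))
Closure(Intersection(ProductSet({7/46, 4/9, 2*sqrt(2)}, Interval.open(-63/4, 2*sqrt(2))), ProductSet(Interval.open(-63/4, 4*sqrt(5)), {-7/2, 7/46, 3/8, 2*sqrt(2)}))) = ProductSet({7/46, 4/9, 2*sqrt(2)}, {-7/2, 7/46, 3/8})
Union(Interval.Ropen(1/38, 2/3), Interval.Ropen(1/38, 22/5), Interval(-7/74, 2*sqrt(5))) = Interval(-7/74, 2*sqrt(5))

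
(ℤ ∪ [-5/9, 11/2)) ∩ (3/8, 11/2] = (3/8, 11/2) ∪ {1, 2, …, 5}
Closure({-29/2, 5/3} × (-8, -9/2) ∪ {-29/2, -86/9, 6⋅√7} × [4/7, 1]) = ({-29/2, 5/3} × [-8, -9/2]) ∪ ({-29/2, -86/9, 6⋅√7} × [4/7, 1])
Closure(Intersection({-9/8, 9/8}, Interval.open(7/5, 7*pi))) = EmptySet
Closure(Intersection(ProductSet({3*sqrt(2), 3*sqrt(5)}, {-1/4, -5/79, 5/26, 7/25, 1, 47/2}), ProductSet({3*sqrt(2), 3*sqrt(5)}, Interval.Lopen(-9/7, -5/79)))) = ProductSet({3*sqrt(2), 3*sqrt(5)}, {-1/4, -5/79})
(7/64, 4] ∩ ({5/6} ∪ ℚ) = ℚ ∩ (7/64, 4]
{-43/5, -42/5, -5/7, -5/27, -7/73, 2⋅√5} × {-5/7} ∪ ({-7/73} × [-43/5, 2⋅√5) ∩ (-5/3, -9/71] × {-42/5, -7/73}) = {-43/5, -42/5, -5/7, -5/27, -7/73, 2⋅√5} × {-5/7}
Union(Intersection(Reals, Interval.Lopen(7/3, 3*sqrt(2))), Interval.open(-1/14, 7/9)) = Union(Interval.open(-1/14, 7/9), Interval.Lopen(7/3, 3*sqrt(2)))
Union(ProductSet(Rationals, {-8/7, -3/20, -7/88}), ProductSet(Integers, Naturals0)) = Union(ProductSet(Integers, Naturals0), ProductSet(Rationals, {-8/7, -3/20, -7/88}))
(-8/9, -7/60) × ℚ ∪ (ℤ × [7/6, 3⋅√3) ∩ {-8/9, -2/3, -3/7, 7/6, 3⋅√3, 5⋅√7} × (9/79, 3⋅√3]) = (-8/9, -7/60) × ℚ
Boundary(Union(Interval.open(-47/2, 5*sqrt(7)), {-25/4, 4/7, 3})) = {-47/2, 5*sqrt(7)}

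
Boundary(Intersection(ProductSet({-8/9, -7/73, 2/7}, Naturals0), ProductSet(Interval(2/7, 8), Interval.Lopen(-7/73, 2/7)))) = ProductSet({2/7}, Range(0, 1, 1))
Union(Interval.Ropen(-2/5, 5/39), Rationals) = Union(Interval(-2/5, 5/39), Rationals)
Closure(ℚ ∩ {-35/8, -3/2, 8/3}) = {-35/8, -3/2, 8/3}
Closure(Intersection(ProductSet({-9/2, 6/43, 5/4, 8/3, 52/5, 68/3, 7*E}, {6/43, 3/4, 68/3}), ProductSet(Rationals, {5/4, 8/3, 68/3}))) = ProductSet({-9/2, 6/43, 5/4, 8/3, 52/5, 68/3}, {68/3})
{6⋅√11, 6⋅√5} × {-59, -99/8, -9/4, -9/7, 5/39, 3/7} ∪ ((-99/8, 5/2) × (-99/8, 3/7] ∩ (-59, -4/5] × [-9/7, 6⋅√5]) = ((-99/8, -4/5] × [-9/7, 3/7]) ∪ ({6⋅√11, 6⋅√5} × {-59, -99/8, -9/4, -9/7, 5/39, 3/7})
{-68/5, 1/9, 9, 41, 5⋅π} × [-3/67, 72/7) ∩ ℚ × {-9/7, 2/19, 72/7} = {-68/5, 1/9, 9, 41} × {2/19}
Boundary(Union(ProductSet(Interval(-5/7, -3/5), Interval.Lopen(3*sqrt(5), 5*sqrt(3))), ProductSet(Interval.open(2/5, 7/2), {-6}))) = Union(ProductSet({-5/7, -3/5}, Interval(3*sqrt(5), 5*sqrt(3))), ProductSet(Interval(-5/7, -3/5), {5*sqrt(3), 3*sqrt(5)}), ProductSet(Interval(2/5, 7/2), {-6}))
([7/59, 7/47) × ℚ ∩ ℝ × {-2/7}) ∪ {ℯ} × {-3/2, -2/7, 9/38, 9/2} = ({ℯ} × {-3/2, -2/7, 9/38, 9/2}) ∪ ([7/59, 7/47) × {-2/7})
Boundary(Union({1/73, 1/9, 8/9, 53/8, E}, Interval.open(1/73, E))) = {1/73, 53/8, E}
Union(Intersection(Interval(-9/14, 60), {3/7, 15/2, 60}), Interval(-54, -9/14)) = Union({3/7, 15/2, 60}, Interval(-54, -9/14))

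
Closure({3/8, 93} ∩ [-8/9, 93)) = {3/8}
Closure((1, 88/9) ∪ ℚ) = ℚ ∪ (-∞, ∞)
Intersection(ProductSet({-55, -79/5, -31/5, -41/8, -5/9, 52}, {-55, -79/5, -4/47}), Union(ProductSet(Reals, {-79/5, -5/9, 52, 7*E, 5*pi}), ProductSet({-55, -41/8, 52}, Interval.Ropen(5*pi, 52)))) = ProductSet({-55, -79/5, -31/5, -41/8, -5/9, 52}, {-79/5})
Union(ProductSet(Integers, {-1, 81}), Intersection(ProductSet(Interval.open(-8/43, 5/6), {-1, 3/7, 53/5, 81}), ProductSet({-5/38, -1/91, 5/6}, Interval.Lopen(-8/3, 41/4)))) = Union(ProductSet({-5/38, -1/91}, {-1, 3/7}), ProductSet(Integers, {-1, 81}))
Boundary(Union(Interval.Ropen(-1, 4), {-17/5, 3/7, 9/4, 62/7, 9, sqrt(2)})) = {-17/5, -1, 4, 62/7, 9}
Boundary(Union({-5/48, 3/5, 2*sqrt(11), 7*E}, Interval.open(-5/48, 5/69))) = {-5/48, 5/69, 3/5, 2*sqrt(11), 7*E}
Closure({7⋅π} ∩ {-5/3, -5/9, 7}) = ∅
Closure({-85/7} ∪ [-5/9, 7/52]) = {-85/7} ∪ [-5/9, 7/52]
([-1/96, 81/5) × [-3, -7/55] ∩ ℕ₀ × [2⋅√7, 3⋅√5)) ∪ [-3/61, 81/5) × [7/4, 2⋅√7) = [-3/61, 81/5) × [7/4, 2⋅√7)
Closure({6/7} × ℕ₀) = {6/7} × ℕ₀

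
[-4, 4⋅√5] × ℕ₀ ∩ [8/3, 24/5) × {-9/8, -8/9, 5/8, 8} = [8/3, 24/5) × {8}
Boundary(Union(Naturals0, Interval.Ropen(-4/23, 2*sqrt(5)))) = Union(Complement(Naturals0, Interval.open(-4/23, 2*sqrt(5))), {-4/23, 2*sqrt(5)})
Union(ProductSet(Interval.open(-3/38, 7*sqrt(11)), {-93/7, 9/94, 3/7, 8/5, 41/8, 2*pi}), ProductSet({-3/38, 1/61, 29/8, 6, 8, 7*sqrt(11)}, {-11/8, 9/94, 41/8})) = Union(ProductSet({-3/38, 1/61, 29/8, 6, 8, 7*sqrt(11)}, {-11/8, 9/94, 41/8}), ProductSet(Interval.open(-3/38, 7*sqrt(11)), {-93/7, 9/94, 3/7, 8/5, 41/8, 2*pi}))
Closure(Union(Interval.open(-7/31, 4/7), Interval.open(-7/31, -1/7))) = Interval(-7/31, 4/7)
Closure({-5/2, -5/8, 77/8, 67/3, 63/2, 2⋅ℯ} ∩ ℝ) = {-5/2, -5/8, 77/8, 67/3, 63/2, 2⋅ℯ}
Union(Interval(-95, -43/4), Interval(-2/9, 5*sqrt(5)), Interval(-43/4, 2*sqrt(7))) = Interval(-95, 5*sqrt(5))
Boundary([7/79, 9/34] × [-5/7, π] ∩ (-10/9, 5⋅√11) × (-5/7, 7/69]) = ({7/79, 9/34} × [-5/7, 7/69]) ∪ ([7/79, 9/34] × {-5/7, 7/69})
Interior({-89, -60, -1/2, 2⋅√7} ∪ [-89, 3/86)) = (-89, 3/86)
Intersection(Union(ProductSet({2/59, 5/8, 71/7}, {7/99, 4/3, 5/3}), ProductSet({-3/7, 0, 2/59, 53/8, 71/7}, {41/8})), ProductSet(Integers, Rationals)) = ProductSet({0}, {41/8})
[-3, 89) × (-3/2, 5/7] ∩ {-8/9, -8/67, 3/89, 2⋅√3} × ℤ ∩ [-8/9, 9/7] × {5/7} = ∅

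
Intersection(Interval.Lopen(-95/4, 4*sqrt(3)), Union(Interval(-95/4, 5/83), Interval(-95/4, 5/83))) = Interval.Lopen(-95/4, 5/83)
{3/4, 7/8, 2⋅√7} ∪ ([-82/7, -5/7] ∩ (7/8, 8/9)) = {3/4, 7/8, 2⋅√7}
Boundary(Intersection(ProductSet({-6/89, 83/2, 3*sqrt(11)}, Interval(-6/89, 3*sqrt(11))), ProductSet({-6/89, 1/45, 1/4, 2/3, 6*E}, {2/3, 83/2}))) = ProductSet({-6/89}, {2/3})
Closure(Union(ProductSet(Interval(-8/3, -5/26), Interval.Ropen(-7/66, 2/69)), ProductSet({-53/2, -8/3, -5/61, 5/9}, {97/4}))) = Union(ProductSet({-53/2, -8/3, -5/61, 5/9}, {97/4}), ProductSet(Interval(-8/3, -5/26), Interval(-7/66, 2/69)))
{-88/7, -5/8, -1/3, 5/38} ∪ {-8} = {-88/7, -8, -5/8, -1/3, 5/38}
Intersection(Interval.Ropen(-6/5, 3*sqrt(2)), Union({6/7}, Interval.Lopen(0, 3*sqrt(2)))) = Interval.open(0, 3*sqrt(2))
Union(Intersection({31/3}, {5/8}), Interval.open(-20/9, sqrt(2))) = Interval.open(-20/9, sqrt(2))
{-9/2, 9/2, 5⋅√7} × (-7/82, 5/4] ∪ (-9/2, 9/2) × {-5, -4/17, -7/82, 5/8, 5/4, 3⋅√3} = ({-9/2, 9/2, 5⋅√7} × (-7/82, 5/4]) ∪ ((-9/2, 9/2) × {-5, -4/17, -7/82, 5/8, 5/4, 3⋅√3})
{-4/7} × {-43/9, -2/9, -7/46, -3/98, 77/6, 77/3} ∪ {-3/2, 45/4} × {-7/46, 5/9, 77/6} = ({-3/2, 45/4} × {-7/46, 5/9, 77/6}) ∪ ({-4/7} × {-43/9, -2/9, -7/46, -3/98, 77/6, 77/3})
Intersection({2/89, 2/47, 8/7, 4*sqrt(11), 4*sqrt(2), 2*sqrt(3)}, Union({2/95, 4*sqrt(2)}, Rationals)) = {2/89, 2/47, 8/7, 4*sqrt(2)}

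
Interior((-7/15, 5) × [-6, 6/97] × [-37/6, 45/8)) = (-7/15, 5) × (-6, 6/97) × (-37/6, 45/8)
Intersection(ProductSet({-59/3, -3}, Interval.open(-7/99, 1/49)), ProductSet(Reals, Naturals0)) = ProductSet({-59/3, -3}, Range(0, 1, 1))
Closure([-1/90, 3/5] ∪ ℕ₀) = [-1/90, 3/5] ∪ ℕ₀ ∪ (ℕ₀ \ (-1/90, 3/5))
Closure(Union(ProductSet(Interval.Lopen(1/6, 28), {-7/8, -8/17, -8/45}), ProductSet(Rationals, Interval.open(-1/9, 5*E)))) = Union(ProductSet(Interval(1/6, 28), {-7/8, -8/17, -8/45}), ProductSet(Reals, Interval(-1/9, 5*E)))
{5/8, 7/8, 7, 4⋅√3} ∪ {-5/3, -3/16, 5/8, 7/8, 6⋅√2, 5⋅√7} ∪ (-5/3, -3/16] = [-5/3, -3/16] ∪ {5/8, 7/8, 7, 6⋅√2, 4⋅√3, 5⋅√7}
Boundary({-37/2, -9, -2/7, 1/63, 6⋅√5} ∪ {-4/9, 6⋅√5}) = {-37/2, -9, -4/9, -2/7, 1/63, 6⋅√5}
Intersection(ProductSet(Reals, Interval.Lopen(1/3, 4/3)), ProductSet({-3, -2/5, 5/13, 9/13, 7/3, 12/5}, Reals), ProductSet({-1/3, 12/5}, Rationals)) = ProductSet({12/5}, Intersection(Interval.Lopen(1/3, 4/3), Rationals))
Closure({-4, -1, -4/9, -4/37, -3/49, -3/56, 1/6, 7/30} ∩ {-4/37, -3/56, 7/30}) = {-4/37, -3/56, 7/30}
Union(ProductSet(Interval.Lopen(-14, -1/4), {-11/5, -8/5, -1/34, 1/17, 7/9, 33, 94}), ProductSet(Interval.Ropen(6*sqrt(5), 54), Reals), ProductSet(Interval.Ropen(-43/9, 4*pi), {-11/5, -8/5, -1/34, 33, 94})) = Union(ProductSet(Interval.Lopen(-14, -1/4), {-11/5, -8/5, -1/34, 1/17, 7/9, 33, 94}), ProductSet(Interval.Ropen(-43/9, 4*pi), {-11/5, -8/5, -1/34, 33, 94}), ProductSet(Interval.Ropen(6*sqrt(5), 54), Reals))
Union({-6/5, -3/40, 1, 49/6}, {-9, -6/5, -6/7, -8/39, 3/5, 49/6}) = {-9, -6/5, -6/7, -8/39, -3/40, 3/5, 1, 49/6}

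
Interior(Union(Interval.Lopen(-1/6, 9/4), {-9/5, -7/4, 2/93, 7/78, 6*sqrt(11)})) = Interval.open(-1/6, 9/4)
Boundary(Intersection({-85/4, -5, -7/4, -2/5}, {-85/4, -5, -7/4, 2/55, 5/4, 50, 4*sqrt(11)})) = {-85/4, -5, -7/4}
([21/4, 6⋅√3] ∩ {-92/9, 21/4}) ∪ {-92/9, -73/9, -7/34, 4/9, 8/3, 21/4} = {-92/9, -73/9, -7/34, 4/9, 8/3, 21/4}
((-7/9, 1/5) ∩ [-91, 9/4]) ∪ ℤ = ℤ ∪ (-7/9, 1/5)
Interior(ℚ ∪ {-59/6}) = ∅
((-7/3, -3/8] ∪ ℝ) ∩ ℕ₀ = ℕ₀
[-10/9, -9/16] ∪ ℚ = ℚ ∪ [-10/9, -9/16]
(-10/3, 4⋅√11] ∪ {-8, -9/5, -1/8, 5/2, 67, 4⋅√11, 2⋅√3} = {-8, 67} ∪ (-10/3, 4⋅√11]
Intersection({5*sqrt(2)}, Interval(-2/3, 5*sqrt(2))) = {5*sqrt(2)}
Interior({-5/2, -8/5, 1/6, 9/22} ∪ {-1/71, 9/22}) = ∅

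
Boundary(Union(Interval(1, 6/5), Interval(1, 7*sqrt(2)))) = {1, 7*sqrt(2)}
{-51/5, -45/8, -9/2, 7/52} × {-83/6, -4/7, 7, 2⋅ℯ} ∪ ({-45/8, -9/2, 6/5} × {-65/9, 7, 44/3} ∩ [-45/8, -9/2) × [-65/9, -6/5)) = ({-45/8} × {-65/9}) ∪ ({-51/5, -45/8, -9/2, 7/52} × {-83/6, -4/7, 7, 2⋅ℯ})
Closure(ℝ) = ℝ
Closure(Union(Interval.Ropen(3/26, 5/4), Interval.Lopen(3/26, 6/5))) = Interval(3/26, 5/4)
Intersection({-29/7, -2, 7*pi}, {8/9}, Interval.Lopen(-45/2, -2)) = EmptySet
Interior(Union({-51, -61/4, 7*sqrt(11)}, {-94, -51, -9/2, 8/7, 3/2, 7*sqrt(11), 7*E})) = EmptySet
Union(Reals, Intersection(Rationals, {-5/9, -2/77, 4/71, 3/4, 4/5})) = Reals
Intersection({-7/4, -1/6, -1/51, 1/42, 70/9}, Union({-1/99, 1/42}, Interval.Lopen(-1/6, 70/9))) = {-1/51, 1/42, 70/9}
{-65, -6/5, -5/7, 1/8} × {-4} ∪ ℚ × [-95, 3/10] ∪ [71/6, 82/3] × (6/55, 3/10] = (ℚ × [-95, 3/10]) ∪ ([71/6, 82/3] × (6/55, 3/10])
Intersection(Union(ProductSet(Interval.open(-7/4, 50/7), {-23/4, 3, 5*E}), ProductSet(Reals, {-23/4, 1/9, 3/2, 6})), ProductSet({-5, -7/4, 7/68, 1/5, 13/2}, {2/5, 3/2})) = ProductSet({-5, -7/4, 7/68, 1/5, 13/2}, {3/2})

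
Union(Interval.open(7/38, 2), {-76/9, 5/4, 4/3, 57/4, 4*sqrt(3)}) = Union({-76/9, 57/4, 4*sqrt(3)}, Interval.open(7/38, 2))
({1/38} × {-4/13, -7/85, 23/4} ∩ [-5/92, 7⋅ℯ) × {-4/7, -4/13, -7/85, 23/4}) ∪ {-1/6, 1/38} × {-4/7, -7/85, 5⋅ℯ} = ({1/38} × {-4/13, -7/85, 23/4}) ∪ ({-1/6, 1/38} × {-4/7, -7/85, 5⋅ℯ})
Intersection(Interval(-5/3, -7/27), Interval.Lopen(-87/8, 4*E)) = Interval(-5/3, -7/27)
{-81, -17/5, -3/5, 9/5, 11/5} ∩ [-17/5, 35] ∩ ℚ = {-17/5, -3/5, 9/5, 11/5}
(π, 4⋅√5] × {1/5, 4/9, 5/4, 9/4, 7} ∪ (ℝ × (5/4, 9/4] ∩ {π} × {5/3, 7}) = ({π} × {5/3}) ∪ ((π, 4⋅√5] × {1/5, 4/9, 5/4, 9/4, 7})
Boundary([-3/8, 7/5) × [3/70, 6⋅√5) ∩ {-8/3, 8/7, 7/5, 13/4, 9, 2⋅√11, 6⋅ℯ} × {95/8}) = {8/7} × {95/8}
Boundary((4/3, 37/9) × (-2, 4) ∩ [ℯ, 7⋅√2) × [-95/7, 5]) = ({37/9, ℯ} × [-2, 4]) ∪ ([ℯ, 37/9] × {-2, 4})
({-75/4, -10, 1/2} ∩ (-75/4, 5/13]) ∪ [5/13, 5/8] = {-10} ∪ [5/13, 5/8]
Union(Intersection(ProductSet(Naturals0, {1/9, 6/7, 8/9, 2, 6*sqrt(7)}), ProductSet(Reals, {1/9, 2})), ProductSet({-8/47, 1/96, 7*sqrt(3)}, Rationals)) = Union(ProductSet({-8/47, 1/96, 7*sqrt(3)}, Rationals), ProductSet(Naturals0, {1/9, 2}))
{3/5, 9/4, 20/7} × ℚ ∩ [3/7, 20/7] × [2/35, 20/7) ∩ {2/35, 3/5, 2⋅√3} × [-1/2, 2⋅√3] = {3/5} × (ℚ ∩ [2/35, 20/7))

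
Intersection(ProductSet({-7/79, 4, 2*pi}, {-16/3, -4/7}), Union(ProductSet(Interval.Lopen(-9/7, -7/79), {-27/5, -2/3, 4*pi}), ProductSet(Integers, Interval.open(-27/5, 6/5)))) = ProductSet({4}, {-16/3, -4/7})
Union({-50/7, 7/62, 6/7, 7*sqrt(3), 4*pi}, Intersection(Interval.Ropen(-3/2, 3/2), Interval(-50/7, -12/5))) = {-50/7, 7/62, 6/7, 7*sqrt(3), 4*pi}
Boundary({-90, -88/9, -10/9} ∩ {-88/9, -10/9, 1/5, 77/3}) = {-88/9, -10/9}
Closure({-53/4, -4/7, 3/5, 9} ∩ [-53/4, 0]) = {-53/4, -4/7}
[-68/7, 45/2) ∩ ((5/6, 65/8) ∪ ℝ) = [-68/7, 45/2)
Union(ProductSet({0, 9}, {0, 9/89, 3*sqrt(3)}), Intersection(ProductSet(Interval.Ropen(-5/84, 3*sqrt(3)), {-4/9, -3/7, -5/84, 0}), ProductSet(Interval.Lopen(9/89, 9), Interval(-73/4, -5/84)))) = Union(ProductSet({0, 9}, {0, 9/89, 3*sqrt(3)}), ProductSet(Interval.open(9/89, 3*sqrt(3)), {-4/9, -3/7, -5/84}))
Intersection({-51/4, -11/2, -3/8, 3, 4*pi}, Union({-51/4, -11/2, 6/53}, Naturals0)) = {-51/4, -11/2, 3}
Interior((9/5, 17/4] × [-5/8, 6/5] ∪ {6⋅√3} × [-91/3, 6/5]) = (9/5, 17/4) × (-5/8, 6/5)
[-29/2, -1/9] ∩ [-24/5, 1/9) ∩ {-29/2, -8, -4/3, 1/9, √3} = {-4/3}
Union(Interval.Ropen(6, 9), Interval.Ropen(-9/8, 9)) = Interval.Ropen(-9/8, 9)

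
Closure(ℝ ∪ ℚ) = ℝ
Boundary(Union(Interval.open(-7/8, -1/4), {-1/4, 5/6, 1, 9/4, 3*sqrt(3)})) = {-7/8, -1/4, 5/6, 1, 9/4, 3*sqrt(3)}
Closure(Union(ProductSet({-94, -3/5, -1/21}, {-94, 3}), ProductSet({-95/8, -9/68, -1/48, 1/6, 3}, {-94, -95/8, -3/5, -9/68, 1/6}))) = Union(ProductSet({-94, -3/5, -1/21}, {-94, 3}), ProductSet({-95/8, -9/68, -1/48, 1/6, 3}, {-94, -95/8, -3/5, -9/68, 1/6}))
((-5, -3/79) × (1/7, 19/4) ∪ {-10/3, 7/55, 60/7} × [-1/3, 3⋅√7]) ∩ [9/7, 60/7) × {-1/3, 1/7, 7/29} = ∅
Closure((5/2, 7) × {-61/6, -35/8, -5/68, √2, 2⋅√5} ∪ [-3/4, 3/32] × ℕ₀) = ([-3/4, 3/32] × ℕ₀) ∪ ([5/2, 7] × {-61/6, -35/8, -5/68, √2, 2⋅√5})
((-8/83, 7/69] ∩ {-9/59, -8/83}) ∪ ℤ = ℤ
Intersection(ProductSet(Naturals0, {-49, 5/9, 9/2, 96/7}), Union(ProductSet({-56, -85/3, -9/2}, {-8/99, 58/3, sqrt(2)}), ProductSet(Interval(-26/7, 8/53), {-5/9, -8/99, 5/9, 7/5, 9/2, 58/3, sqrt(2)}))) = ProductSet(Range(0, 1, 1), {5/9, 9/2})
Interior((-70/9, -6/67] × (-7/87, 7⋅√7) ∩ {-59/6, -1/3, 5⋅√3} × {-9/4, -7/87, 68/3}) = ∅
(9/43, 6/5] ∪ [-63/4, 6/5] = [-63/4, 6/5]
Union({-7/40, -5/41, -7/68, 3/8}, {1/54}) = {-7/40, -5/41, -7/68, 1/54, 3/8}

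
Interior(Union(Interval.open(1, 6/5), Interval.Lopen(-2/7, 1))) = Interval.open(-2/7, 6/5)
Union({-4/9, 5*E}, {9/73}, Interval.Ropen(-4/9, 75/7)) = Union({5*E}, Interval.Ropen(-4/9, 75/7))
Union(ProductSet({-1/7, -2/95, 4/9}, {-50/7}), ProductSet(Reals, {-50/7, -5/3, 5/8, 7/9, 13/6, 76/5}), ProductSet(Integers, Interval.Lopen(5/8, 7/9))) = Union(ProductSet(Integers, Interval.Lopen(5/8, 7/9)), ProductSet(Reals, {-50/7, -5/3, 5/8, 7/9, 13/6, 76/5}))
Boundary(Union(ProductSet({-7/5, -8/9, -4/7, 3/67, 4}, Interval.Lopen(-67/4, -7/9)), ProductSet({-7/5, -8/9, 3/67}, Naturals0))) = Union(ProductSet({-7/5, -8/9, 3/67}, Naturals0), ProductSet({-7/5, -8/9, -4/7, 3/67, 4}, Interval(-67/4, -7/9)))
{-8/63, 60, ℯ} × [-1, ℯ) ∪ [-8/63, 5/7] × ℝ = ([-8/63, 5/7] × ℝ) ∪ ({-8/63, 60, ℯ} × [-1, ℯ))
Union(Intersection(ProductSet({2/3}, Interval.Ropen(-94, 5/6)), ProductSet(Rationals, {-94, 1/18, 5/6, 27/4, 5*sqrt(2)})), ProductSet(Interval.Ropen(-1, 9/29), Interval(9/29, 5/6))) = Union(ProductSet({2/3}, {-94, 1/18}), ProductSet(Interval.Ropen(-1, 9/29), Interval(9/29, 5/6)))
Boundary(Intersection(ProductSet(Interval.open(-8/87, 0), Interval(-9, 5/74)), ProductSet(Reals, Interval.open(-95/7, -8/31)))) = Union(ProductSet({-8/87, 0}, Interval(-9, -8/31)), ProductSet(Interval(-8/87, 0), {-9, -8/31}))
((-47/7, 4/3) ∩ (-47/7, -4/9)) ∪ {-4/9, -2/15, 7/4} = (-47/7, -4/9] ∪ {-2/15, 7/4}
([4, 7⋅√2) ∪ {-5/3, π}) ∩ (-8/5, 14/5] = ∅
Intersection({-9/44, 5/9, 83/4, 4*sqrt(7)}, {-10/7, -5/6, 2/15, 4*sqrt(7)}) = {4*sqrt(7)}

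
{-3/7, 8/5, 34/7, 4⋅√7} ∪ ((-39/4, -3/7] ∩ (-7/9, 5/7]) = (-7/9, -3/7] ∪ {8/5, 34/7, 4⋅√7}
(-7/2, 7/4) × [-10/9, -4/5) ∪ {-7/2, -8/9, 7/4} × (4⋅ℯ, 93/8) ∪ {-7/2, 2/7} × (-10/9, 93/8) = ({-7/2, 2/7} × (-10/9, 93/8)) ∪ ((-7/2, 7/4) × [-10/9, -4/5)) ∪ ({-7/2, -8/9, 7/4} × (4⋅ℯ, 93/8))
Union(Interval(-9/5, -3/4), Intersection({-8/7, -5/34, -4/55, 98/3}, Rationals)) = Union({-5/34, -4/55, 98/3}, Interval(-9/5, -3/4))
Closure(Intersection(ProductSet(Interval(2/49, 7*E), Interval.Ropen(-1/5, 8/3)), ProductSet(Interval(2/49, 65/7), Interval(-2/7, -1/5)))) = ProductSet(Interval(2/49, 65/7), {-1/5})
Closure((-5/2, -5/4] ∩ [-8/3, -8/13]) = [-5/2, -5/4]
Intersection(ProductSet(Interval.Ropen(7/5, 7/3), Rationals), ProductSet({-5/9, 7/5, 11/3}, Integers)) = ProductSet({7/5}, Integers)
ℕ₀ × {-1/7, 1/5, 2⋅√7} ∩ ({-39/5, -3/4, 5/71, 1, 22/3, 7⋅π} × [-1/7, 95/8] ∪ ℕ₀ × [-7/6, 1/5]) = (ℕ₀ × {-1/7, 1/5}) ∪ ({1} × {-1/7, 1/5, 2⋅√7})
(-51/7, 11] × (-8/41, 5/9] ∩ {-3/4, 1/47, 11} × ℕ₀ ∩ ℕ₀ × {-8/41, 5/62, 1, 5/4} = ∅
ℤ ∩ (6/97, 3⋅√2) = {1, 2, 3, 4}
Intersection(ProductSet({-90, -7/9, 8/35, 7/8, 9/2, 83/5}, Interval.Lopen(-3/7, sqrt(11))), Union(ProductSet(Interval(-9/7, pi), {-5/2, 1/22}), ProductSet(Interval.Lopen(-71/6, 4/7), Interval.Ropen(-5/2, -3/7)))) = ProductSet({-7/9, 8/35, 7/8}, {1/22})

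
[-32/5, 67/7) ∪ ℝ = (-∞, ∞)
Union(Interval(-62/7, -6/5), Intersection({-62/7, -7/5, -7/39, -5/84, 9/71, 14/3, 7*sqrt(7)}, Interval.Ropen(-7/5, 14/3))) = Union({-7/39, -5/84, 9/71}, Interval(-62/7, -6/5))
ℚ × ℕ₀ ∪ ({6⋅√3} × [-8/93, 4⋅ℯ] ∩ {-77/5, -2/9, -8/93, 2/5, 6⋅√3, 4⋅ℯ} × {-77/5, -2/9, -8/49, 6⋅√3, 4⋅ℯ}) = (ℚ × ℕ₀) ∪ ({6⋅√3} × {6⋅√3, 4⋅ℯ})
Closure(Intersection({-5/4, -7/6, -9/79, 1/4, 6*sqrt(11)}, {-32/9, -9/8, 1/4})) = {1/4}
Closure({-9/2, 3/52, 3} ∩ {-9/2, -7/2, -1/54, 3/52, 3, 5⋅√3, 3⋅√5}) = {-9/2, 3/52, 3}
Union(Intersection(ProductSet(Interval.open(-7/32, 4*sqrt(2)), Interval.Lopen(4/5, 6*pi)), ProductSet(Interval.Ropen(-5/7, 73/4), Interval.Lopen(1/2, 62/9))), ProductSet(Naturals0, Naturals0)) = Union(ProductSet(Interval.open(-7/32, 4*sqrt(2)), Interval.Lopen(4/5, 62/9)), ProductSet(Naturals0, Naturals0))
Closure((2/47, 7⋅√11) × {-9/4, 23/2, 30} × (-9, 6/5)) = [2/47, 7⋅√11] × {-9/4, 23/2, 30} × [-9, 6/5]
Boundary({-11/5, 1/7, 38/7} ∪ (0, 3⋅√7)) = {-11/5, 0, 3⋅√7}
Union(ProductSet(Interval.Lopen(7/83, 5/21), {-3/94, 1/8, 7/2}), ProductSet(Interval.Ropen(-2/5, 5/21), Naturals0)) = Union(ProductSet(Interval.Ropen(-2/5, 5/21), Naturals0), ProductSet(Interval.Lopen(7/83, 5/21), {-3/94, 1/8, 7/2}))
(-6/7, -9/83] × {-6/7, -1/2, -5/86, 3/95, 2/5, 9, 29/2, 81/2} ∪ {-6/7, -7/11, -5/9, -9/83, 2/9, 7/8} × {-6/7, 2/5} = ({-6/7, -7/11, -5/9, -9/83, 2/9, 7/8} × {-6/7, 2/5}) ∪ ((-6/7, -9/83] × {-6/7, -1/2, -5/86, 3/95, 2/5, 9, 29/2, 81/2})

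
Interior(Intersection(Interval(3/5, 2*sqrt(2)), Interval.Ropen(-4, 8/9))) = Interval.open(3/5, 8/9)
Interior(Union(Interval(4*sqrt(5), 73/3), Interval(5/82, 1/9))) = Union(Interval.open(5/82, 1/9), Interval.open(4*sqrt(5), 73/3))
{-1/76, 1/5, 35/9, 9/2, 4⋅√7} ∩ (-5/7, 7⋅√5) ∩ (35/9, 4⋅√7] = {9/2, 4⋅√7}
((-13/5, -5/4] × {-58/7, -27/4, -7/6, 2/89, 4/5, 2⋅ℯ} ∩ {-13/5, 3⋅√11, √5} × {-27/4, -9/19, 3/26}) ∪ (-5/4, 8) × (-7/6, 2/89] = (-5/4, 8) × (-7/6, 2/89]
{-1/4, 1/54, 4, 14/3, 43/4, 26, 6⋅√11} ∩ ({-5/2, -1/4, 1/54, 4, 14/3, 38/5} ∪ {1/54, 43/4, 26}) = {-1/4, 1/54, 4, 14/3, 43/4, 26}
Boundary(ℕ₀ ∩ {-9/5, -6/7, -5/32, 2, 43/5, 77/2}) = {2}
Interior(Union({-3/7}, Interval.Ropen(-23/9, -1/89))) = Interval.open(-23/9, -1/89)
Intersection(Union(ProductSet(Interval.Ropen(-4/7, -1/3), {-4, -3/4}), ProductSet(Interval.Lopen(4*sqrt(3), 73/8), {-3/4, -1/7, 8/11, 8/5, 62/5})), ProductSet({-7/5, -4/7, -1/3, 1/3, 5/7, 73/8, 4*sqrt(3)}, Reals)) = Union(ProductSet({-4/7}, {-4, -3/4}), ProductSet({73/8}, {-3/4, -1/7, 8/11, 8/5, 62/5}))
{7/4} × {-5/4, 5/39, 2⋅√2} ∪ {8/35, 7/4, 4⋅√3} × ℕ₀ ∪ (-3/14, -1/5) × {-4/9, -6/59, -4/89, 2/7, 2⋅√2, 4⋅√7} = ({8/35, 7/4, 4⋅√3} × ℕ₀) ∪ ({7/4} × {-5/4, 5/39, 2⋅√2}) ∪ ((-3/14, -1/5) × {-4/9, -6/59, -4/89, 2/7, 2⋅√2, 4⋅√7})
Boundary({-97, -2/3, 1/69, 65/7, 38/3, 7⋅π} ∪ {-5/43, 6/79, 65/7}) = {-97, -2/3, -5/43, 1/69, 6/79, 65/7, 38/3, 7⋅π}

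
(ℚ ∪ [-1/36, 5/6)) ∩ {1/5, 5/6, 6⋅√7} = {1/5, 5/6}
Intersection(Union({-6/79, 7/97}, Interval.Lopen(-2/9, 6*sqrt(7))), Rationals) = Intersection(Interval.Lopen(-2/9, 6*sqrt(7)), Rationals)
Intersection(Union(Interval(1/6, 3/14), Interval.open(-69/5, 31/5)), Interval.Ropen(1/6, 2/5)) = Interval.Ropen(1/6, 2/5)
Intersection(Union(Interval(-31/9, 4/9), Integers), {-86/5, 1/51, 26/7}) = {1/51}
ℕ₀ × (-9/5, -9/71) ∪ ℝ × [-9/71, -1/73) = (ℕ₀ × (-9/5, -9/71)) ∪ (ℝ × [-9/71, -1/73))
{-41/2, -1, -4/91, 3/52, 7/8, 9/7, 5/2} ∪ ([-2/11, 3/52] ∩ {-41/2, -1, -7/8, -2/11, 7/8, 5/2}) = {-41/2, -1, -2/11, -4/91, 3/52, 7/8, 9/7, 5/2}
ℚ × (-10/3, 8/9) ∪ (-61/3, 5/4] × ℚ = ((-61/3, 5/4] × ℚ) ∪ (ℚ × (-10/3, 8/9))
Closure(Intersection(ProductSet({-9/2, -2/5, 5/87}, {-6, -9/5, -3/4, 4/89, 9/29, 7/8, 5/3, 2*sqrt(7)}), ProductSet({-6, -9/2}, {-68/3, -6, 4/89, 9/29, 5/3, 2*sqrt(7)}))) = ProductSet({-9/2}, {-6, 4/89, 9/29, 5/3, 2*sqrt(7)})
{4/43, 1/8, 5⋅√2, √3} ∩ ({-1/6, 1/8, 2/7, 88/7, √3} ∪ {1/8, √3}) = {1/8, √3}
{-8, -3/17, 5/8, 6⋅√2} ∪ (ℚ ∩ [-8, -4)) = {-3/17, 5/8, 6⋅√2} ∪ (ℚ ∩ [-8, -4))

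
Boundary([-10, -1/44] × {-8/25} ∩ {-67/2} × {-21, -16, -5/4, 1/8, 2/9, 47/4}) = ∅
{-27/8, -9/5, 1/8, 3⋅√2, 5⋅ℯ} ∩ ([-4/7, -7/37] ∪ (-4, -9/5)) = {-27/8}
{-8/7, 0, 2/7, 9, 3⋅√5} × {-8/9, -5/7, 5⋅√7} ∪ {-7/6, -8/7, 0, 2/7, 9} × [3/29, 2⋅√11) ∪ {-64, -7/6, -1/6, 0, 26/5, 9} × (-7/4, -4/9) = ({-64, -7/6, -1/6, 0, 26/5, 9} × (-7/4, -4/9)) ∪ ({-7/6, -8/7, 0, 2/7, 9} × [3/29, 2⋅√11)) ∪ ({-8/7, 0, 2/7, 9, 3⋅√5} × {-8/9, -5/7, 5⋅√7})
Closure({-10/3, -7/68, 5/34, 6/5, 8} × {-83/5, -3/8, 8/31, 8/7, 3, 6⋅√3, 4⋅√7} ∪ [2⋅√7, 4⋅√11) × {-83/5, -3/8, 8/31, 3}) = ([2⋅√7, 4⋅√11] × {-83/5, -3/8, 8/31, 3}) ∪ ({-10/3, -7/68, 5/34, 6/5, 8} × {-83/5, -3/8, 8/31, 8/7, 3, 6⋅√3, 4⋅√7})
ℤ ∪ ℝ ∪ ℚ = ℝ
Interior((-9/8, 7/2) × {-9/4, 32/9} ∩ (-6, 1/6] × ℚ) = ∅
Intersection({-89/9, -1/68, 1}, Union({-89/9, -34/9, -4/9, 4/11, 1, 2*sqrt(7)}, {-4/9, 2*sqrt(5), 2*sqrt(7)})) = {-89/9, 1}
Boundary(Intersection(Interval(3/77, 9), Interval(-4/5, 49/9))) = {3/77, 49/9}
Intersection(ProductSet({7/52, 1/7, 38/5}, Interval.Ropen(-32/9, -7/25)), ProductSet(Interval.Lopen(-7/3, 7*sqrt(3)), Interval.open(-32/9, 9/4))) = ProductSet({7/52, 1/7, 38/5}, Interval.open(-32/9, -7/25))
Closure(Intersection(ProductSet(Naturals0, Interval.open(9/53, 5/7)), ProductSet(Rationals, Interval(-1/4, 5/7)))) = ProductSet(Naturals0, Interval(9/53, 5/7))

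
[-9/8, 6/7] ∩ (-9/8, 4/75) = (-9/8, 4/75)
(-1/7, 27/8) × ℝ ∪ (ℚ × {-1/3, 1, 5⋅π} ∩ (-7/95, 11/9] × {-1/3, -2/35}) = (-1/7, 27/8) × ℝ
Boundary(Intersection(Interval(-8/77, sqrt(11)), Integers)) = Range(0, 4, 1)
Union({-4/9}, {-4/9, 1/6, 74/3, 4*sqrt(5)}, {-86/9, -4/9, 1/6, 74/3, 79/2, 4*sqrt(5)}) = {-86/9, -4/9, 1/6, 74/3, 79/2, 4*sqrt(5)}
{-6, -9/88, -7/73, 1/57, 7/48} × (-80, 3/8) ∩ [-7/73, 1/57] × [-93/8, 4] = {-7/73, 1/57} × [-93/8, 3/8)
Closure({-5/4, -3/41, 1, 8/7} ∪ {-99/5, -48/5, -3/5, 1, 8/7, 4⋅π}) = {-99/5, -48/5, -5/4, -3/5, -3/41, 1, 8/7, 4⋅π}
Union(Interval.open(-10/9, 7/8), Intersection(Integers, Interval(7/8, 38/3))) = Union(Interval.open(-10/9, 7/8), Range(1, 13, 1))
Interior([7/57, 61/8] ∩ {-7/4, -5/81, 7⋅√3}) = ∅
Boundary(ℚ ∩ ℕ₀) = ℕ₀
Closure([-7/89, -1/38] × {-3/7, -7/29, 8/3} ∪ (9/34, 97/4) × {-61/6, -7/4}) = ([9/34, 97/4] × {-61/6, -7/4}) ∪ ([-7/89, -1/38] × {-3/7, -7/29, 8/3})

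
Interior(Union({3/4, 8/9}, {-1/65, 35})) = EmptySet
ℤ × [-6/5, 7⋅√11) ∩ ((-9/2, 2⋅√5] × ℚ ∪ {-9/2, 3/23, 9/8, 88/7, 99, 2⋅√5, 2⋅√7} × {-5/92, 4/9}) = ({99} × {-5/92, 4/9}) ∪ ({-4, -3, …, 4} × (ℚ ∩ [-6/5, 7⋅√11)))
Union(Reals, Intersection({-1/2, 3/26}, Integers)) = Reals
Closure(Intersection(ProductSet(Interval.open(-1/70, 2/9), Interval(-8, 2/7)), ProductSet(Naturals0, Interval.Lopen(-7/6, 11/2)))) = ProductSet(Range(0, 1, 1), Interval(-7/6, 2/7))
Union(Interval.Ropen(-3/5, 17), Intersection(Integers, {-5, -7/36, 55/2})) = Union({-5}, Interval.Ropen(-3/5, 17))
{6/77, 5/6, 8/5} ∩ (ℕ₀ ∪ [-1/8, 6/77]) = {6/77}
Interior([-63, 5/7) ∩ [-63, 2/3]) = (-63, 2/3)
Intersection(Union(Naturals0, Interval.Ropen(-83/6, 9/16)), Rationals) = Union(Intersection(Interval.Ropen(-83/6, 9/16), Rationals), Naturals0)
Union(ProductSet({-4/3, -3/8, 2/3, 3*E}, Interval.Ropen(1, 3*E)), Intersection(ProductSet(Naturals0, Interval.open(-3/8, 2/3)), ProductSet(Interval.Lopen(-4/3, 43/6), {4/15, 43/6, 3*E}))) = Union(ProductSet({-4/3, -3/8, 2/3, 3*E}, Interval.Ropen(1, 3*E)), ProductSet(Range(0, 8, 1), {4/15}))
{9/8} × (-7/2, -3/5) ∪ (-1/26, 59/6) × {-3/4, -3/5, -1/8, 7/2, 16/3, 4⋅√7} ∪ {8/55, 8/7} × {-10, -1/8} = ({8/55, 8/7} × {-10, -1/8}) ∪ ({9/8} × (-7/2, -3/5)) ∪ ((-1/26, 59/6) × {-3/4, -3/5, -1/8, 7/2, 16/3, 4⋅√7})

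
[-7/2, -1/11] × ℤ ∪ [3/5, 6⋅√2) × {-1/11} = ([-7/2, -1/11] × ℤ) ∪ ([3/5, 6⋅√2) × {-1/11})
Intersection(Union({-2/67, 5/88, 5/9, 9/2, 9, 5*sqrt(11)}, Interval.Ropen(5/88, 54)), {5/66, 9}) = {5/66, 9}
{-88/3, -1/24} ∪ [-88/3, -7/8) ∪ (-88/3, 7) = [-88/3, 7)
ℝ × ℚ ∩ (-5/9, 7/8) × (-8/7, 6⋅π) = (-5/9, 7/8) × (ℚ ∩ (-8/7, 6⋅π))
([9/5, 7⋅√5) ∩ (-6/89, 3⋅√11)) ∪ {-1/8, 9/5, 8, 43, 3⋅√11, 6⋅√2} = {-1/8, 43} ∪ [9/5, 3⋅√11]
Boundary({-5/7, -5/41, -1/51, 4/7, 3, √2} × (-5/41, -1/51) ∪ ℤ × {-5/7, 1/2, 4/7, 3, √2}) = (ℤ × {-5/7, 1/2, 4/7, 3, √2}) ∪ ({-5/7, -5/41, -1/51, 4/7, 3, √2} × [-5/41, -1/51])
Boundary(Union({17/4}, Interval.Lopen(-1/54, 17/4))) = {-1/54, 17/4}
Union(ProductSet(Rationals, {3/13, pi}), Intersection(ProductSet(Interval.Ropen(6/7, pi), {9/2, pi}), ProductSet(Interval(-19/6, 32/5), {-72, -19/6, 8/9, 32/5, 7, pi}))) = Union(ProductSet(Interval.Ropen(6/7, pi), {pi}), ProductSet(Rationals, {3/13, pi}))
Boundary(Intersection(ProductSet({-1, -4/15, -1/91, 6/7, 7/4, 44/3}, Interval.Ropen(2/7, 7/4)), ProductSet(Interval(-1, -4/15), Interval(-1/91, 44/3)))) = ProductSet({-1, -4/15}, Interval(2/7, 7/4))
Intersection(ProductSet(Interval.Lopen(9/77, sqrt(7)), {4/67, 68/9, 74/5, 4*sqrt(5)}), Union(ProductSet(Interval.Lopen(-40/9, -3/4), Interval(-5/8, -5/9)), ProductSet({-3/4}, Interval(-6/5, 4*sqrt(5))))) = EmptySet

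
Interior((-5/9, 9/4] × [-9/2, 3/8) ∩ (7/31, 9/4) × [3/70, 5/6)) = (7/31, 9/4) × (3/70, 3/8)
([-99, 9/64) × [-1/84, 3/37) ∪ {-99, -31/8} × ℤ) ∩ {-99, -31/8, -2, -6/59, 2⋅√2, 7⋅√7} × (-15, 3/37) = ({-99, -31/8} × {-14, -13, …, 0}) ∪ ({-99, -31/8, -2, -6/59} × [-1/84, 3/37))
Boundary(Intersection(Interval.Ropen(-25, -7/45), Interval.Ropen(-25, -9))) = {-25, -9}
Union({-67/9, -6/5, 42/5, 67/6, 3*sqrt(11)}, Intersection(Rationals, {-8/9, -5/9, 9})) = {-67/9, -6/5, -8/9, -5/9, 42/5, 9, 67/6, 3*sqrt(11)}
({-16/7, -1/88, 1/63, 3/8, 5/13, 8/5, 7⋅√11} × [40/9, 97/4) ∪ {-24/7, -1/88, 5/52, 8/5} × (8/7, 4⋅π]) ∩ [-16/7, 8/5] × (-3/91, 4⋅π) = ({-1/88, 5/52, 8/5} × (8/7, 4⋅π)) ∪ ({-16/7, -1/88, 1/63, 3/8, 5/13, 8/5} × [40/9, 4⋅π))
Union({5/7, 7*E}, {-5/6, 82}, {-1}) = {-1, -5/6, 5/7, 82, 7*E}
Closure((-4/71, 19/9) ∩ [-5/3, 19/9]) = [-4/71, 19/9]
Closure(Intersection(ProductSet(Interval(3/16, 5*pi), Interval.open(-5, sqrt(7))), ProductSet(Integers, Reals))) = ProductSet(Range(1, 16, 1), Interval(-5, sqrt(7)))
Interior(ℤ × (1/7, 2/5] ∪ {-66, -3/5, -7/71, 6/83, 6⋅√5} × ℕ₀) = ∅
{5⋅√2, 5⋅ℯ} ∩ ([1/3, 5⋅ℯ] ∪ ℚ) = {5⋅√2, 5⋅ℯ}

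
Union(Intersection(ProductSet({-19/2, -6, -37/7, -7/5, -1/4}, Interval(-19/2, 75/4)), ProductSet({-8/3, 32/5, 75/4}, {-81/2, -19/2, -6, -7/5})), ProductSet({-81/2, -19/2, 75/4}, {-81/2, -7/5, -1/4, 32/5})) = ProductSet({-81/2, -19/2, 75/4}, {-81/2, -7/5, -1/4, 32/5})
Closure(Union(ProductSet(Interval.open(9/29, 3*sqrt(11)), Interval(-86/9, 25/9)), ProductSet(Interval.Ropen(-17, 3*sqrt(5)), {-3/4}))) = Union(ProductSet(Interval.Ropen(-17, 3*sqrt(5)), {-3/4}), ProductSet(Interval(9/29, 3*sqrt(11)), Interval(-86/9, 25/9)))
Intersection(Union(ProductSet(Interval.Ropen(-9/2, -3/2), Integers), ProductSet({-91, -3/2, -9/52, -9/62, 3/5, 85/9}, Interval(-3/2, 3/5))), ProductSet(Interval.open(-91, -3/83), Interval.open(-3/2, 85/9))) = Union(ProductSet({-3/2, -9/52, -9/62}, Interval.Lopen(-3/2, 3/5)), ProductSet(Interval.Ropen(-9/2, -3/2), Range(-1, 10, 1)))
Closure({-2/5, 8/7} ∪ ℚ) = ℝ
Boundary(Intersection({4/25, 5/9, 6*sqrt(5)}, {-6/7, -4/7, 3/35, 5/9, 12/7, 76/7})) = {5/9}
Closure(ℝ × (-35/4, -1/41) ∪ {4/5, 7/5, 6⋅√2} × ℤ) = (ℝ × [-35/4, -1/41]) ∪ ({4/5, 7/5, 6⋅√2} × ℤ)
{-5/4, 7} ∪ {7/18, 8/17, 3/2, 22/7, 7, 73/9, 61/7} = {-5/4, 7/18, 8/17, 3/2, 22/7, 7, 73/9, 61/7}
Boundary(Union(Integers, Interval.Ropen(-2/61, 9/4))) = Union(Complement(Integers, Interval.open(-2/61, 9/4)), {-2/61, 9/4})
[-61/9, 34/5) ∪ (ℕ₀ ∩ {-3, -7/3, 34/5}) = [-61/9, 34/5)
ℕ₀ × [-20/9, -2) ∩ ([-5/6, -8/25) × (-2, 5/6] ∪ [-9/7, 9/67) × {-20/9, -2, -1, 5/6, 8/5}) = {0} × {-20/9}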